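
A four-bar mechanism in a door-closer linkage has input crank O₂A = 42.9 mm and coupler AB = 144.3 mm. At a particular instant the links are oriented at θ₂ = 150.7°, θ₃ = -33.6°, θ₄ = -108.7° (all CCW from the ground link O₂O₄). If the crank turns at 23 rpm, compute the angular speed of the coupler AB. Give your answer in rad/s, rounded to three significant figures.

ω₂ = 2.409 rad/s (from 23 rpm).
Differentiating the loop-closure r₂e^{iθ₂}+r₃e^{iθ₃}=r₁+r₄e^{iθ₄} gives r₂ω₂e^{iθ₂}+r₃ω₃e^{iθ₃}=r₄ω₄e^{iθ₄}.
Eliminating the other unknown: ω₃ = r₂ω₂ sin(θ₄−θ₂) / [r₃ sin(θ₃−θ₄)].
Numerator sine = +0.98294; denominator sine = +0.96638.
Result = 0.0429·2.409·(+0.98294) / (0.1443·(+0.96638)) = +0.72833 rad/s; magnitude 0.72833 rad/s.

0.728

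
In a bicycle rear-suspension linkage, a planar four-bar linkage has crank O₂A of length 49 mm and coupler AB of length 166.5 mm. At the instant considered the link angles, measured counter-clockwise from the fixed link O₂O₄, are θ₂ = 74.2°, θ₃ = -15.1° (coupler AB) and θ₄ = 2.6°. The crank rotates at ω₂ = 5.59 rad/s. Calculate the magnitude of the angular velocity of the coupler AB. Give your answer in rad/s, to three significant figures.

5.13

ω₂ = 5.59 rad/s
Differentiating the loop-closure r₂e^{iθ₂}+r₃e^{iθ₃}=r₁+r₄e^{iθ₄} gives r₂ω₂e^{iθ₂}+r₃ω₃e^{iθ₃}=r₄ω₄e^{iθ₄}.
Eliminating the other unknown: ω₃ = r₂ω₂ sin(θ₄−θ₂) / [r₃ sin(θ₃−θ₄)].
Numerator sine = -0.94888; denominator sine = -0.30403.
Result = 0.049·5.59·(-0.94888) / (0.1665·(-0.30403)) = +5.1343 rad/s; magnitude 5.1343 rad/s.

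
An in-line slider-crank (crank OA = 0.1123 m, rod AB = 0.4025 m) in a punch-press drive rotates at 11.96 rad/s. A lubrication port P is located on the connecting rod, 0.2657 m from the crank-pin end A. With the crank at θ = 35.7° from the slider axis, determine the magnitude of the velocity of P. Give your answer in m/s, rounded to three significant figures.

ω = 11.96 rad/s.  Crank-pin speed |V_A| = rω = 1.3431 m/s, perpendicular to OA.
Rod angle: sinφ = −(r/L) sinθ ⇒ φ = -9.370°; ω_rod = −rω cosθ/√(L²−r²sin²θ) = -2.7465 rad/s.
V_P = V_A + ω_rod × AP, with AP = 0.2657 m along the rod.
Components: V_Px = −rω sinθ − a·ω_rod·sinφ = -0.90257 m/s;  V_Py = rω cosθ + a·ω_rod·cosφ = +0.37071 m/s.
|V_P| = √(V_Px² + V_Py²) = 0.97573 m/s.

0.976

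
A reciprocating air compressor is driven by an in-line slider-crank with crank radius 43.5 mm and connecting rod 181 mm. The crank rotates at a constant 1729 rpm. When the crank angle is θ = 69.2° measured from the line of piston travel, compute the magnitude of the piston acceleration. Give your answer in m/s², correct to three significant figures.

246

ω = 2π·1729/60 = 181.1 rad/s
x(θ) = r cosθ + √(L² − r² sin²θ); with ω constant, a = ω²·d²x/dθ².
d²x/dθ² = −r cosθ − r²(cos2θ)/√u − r⁴ sin²2θ/(4u^{3/2}),  u = L² − r² sin²θ = 0.0311074 m².
Substituting r = 0.0435 m, L = 0.181 m, θ = 69.2°: d²x/dθ² = -0.0074962 m.
a = ω²·d²x/dθ² = (181.1)²·(-0.0074962) = -245.75 m/s²;  |a| = 245.75 m/s².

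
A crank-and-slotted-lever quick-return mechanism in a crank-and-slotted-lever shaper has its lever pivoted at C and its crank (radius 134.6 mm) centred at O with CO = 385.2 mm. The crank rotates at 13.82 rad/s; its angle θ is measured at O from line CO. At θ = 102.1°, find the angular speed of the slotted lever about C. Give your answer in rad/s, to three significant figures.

0.692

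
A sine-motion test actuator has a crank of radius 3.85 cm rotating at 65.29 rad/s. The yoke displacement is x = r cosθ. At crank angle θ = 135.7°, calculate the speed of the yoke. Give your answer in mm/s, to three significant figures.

1760

ω = 65.29 rad/s
x = r cosθ ⇒ ẋ = −rω sinθ.
|v| = rω|sinθ| = 0.0385·65.29·|sin 135.7°| = 1.7556 m/s = 1755.6 mm/s.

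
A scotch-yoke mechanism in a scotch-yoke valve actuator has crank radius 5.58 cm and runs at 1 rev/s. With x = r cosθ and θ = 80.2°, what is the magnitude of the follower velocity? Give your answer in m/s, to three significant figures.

ω = 6.283 rad/s (from 1 rev/s).
x = r cosθ ⇒ ẋ = −rω sinθ.
|v| = rω|sinθ| = 0.0558·6.283·|sin 80.2°| = 0.34549 m/s.

0.345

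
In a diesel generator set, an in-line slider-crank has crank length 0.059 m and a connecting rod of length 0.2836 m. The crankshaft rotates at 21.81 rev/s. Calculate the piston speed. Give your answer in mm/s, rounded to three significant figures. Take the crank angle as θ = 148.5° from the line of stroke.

3470

ω = 2π·21.8 = 137 rad/s
For an in-line slider-crank, x = r cosθ + √(L² − r² sin²θ), so v = −rω sinθ·[1 + r cosθ/√(L² − r² sin²θ)].
With r = 0.059 m, L = 0.2836 m, θ = 148.5°: √(L² − r² sin²θ) = 0.28192 m.
v = −0.059·137·0.52250·[1 + 0.059·-0.85264/0.28192] = -3.4707 m/s.
|v| = 3.4707 m/s = 3470.7 mm/s.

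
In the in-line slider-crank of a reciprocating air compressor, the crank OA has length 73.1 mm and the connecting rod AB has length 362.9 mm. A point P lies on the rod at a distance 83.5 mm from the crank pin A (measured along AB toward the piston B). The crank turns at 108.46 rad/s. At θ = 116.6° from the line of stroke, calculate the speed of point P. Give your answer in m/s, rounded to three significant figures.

ω = 108.5 rad/s.  Crank-pin speed |V_A| = rω = 7.9284 m/s, perpendicular to OA.
Rod angle: sinφ = −(r/L) sinθ ⇒ φ = -10.376°; ω_rod = −rω cosθ/√(L²−r²sin²θ) = +9.945 rad/s.
V_P = V_A + ω_rod × AP, with AP = 0.0835 m along the rod.
Components: V_Px = −rω sinθ − a·ω_rod·sinφ = -6.9397 m/s;  V_Py = rω cosθ + a·ω_rod·cosφ = -2.7332 m/s.
|V_P| = √(V_Px² + V_Py²) = 7.4585 m/s.

7.46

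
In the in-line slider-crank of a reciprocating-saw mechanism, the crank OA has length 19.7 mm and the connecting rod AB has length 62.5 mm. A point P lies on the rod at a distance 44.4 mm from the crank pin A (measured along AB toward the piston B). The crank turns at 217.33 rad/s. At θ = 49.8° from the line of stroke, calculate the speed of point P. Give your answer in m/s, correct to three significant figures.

3.84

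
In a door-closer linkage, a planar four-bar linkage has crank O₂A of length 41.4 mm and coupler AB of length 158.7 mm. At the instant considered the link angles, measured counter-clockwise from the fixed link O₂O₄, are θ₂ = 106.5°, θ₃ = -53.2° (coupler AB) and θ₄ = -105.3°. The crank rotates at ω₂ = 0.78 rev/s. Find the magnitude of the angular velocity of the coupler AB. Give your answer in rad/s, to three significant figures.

ω₂ = 4.901 rad/s (from 0.78 rev/s).
Differentiating the loop-closure r₂e^{iθ₂}+r₃e^{iθ₃}=r₁+r₄e^{iθ₄} gives r₂ω₂e^{iθ₂}+r₃ω₃e^{iθ₃}=r₄ω₄e^{iθ₄}.
Eliminating the other unknown: ω₃ = r₂ω₂ sin(θ₄−θ₂) / [r₃ sin(θ₃−θ₄)].
Numerator sine = +0.52696; denominator sine = +0.78908.
Result = 0.0414·4.901·(+0.52696) / (0.1587·(+0.78908)) = +0.85379 rad/s; magnitude 0.85379 rad/s.

0.854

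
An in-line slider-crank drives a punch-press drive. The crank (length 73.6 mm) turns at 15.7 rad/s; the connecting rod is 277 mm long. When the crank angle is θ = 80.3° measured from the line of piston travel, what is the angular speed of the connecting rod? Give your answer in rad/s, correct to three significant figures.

0.728

ω = 15.7 rad/s
The rod makes angle φ with the slider axis where L sinφ = r sinθ; differentiating, L cosφ·φ̇ = r ω cosθ.
L cosφ = √(L² − r² sin²θ) = 0.26733 m.
|ω_rod| = r ω |cosθ| / √(L² − r² sin²θ) = 0.0736·15.7·0.16849/0.26733 = 0.72828 rad/s.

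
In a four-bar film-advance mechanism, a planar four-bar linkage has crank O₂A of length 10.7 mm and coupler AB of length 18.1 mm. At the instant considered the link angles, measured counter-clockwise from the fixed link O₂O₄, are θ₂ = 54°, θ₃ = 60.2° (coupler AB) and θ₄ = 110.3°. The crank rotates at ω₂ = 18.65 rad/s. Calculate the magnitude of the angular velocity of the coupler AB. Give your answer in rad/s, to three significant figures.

ω₂ = 18.65 rad/s
Differentiating the loop-closure r₂e^{iθ₂}+r₃e^{iθ₃}=r₁+r₄e^{iθ₄} gives r₂ω₂e^{iθ₂}+r₃ω₃e^{iθ₃}=r₄ω₄e^{iθ₄}.
Eliminating the other unknown: ω₃ = r₂ω₂ sin(θ₄−θ₂) / [r₃ sin(θ₃−θ₄)].
Numerator sine = +0.83195; denominator sine = -0.76717.
Result = 0.0107·18.65·(+0.83195) / (0.0181·(-0.76717)) = -11.956 rad/s; magnitude 11.956 rad/s.

12.0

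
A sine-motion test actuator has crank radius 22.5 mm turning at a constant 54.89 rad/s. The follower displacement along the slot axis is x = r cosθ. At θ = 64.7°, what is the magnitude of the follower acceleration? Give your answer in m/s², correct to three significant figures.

29.0

ω = 54.89 rad/s
x = r cosθ ⇒ ẍ = −rω² cosθ (ω constant).
|a| = rω²|cosθ| = 0.0225·(54.89)²·|cos 64.7°| = 28.971 m/s².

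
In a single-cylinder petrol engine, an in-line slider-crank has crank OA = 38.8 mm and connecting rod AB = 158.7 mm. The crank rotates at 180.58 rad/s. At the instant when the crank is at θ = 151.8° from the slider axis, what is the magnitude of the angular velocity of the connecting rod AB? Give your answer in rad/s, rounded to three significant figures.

39.2

ω = 180.6 rad/s
The rod makes angle φ with the slider axis where L sinφ = r sinθ; differentiating, L cosφ·φ̇ = r ω cosθ.
L cosφ = √(L² − r² sin²θ) = 0.15764 m.
|ω_rod| = r ω |cosθ| / √(L² − r² sin²θ) = 0.0388·180.6·0.88130/0.15764 = 39.171 rad/s.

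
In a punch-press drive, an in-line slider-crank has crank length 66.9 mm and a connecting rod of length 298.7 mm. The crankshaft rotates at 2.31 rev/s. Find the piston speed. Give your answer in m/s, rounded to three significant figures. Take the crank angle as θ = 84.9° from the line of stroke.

ω = 2π·2.31 = 14.51 rad/s
For an in-line slider-crank, x = r cosθ + √(L² − r² sin²θ), so v = −rω sinθ·[1 + r cosθ/√(L² − r² sin²θ)].
With r = 0.0669 m, L = 0.2987 m, θ = 84.9°: √(L² − r² sin²θ) = 0.29117 m.
v = −0.0669·14.51·0.99604·[1 + 0.0669·0.08889/0.29117] = -0.98691 m/s.
|v| = 0.98691 m/s.

0.987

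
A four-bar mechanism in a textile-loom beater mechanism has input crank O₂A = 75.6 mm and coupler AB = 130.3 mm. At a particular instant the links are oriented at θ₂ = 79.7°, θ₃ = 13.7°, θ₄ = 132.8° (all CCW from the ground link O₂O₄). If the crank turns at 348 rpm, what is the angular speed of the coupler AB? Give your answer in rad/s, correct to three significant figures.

19.4

ω₂ = 36.44 rad/s (from 348 rpm).
Differentiating the loop-closure r₂e^{iθ₂}+r₃e^{iθ₃}=r₁+r₄e^{iθ₄} gives r₂ω₂e^{iθ₂}+r₃ω₃e^{iθ₃}=r₄ω₄e^{iθ₄}.
Eliminating the other unknown: ω₃ = r₂ω₂ sin(θ₄−θ₂) / [r₃ sin(θ₃−θ₄)].
Numerator sine = +0.79968; denominator sine = -0.87377.
Result = 0.0756·36.44·(+0.79968) / (0.1303·(-0.87377)) = -19.351 rad/s; magnitude 19.351 rad/s.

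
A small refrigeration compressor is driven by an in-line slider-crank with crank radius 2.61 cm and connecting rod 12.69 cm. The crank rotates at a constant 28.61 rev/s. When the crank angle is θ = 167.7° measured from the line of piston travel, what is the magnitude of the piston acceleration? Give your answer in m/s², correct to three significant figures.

666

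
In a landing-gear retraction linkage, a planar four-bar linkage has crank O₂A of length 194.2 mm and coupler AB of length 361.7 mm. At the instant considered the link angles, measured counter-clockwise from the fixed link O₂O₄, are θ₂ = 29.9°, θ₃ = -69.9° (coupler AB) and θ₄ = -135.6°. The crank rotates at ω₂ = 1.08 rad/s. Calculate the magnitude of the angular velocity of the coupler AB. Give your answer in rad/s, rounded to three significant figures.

0.159

ω₂ = 1.08 rad/s
Differentiating the loop-closure r₂e^{iθ₂}+r₃e^{iθ₃}=r₁+r₄e^{iθ₄} gives r₂ω₂e^{iθ₂}+r₃ω₃e^{iθ₃}=r₄ω₄e^{iθ₄}.
Eliminating the other unknown: ω₃ = r₂ω₂ sin(θ₄−θ₂) / [r₃ sin(θ₃−θ₄)].
Numerator sine = -0.25038; denominator sine = +0.91140.
Result = 0.1942·1.08·(-0.25038) / (0.3617·(+0.91140)) = -0.1593 rad/s; magnitude 0.1593 rad/s.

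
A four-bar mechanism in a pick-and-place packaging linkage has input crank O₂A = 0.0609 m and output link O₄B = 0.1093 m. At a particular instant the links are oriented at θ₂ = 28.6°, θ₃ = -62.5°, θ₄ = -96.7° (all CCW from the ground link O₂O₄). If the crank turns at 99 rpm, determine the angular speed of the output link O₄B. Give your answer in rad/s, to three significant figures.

10.3

ω₂ = 10.37 rad/s (from 99 rpm).
Differentiating the loop-closure r₂e^{iθ₂}+r₃e^{iθ₃}=r₁+r₄e^{iθ₄} gives r₂ω₂e^{iθ₂}+r₃ω₃e^{iθ₃}=r₄ω₄e^{iθ₄}.
Eliminating the other unknown: ω₄ = r₂ω₂ sin(θ₂−θ₃) / [r₄ sin(θ₄−θ₃)].
Numerator sine = +0.99982; denominator sine = -0.56208.
Result = 0.0609·10.37·(+0.99982) / (0.1093·(-0.56208)) = -10.275 rad/s; magnitude 10.275 rad/s.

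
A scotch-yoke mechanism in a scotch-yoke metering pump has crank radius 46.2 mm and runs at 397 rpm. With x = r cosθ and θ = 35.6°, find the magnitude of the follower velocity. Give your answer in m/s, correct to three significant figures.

ω = 41.57 rad/s (from 397 rpm).
x = r cosθ ⇒ ẋ = −rω sinθ.
|v| = rω|sinθ| = 0.0462·41.57·|sin 35.6°| = 1.1181 m/s.

1.12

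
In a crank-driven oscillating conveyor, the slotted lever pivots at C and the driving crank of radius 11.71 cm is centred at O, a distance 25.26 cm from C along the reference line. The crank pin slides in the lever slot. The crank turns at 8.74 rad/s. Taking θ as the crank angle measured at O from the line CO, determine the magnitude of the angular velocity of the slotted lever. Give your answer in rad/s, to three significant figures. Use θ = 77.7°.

1.94

ω = 8.74 rad/s
Crank pin A relative to C: A = (d + r cosθ, r sinθ); lever angle φ = atan2(r sinθ, d + r cosθ).
Differentiating tanφ: φ̇ = rω(d cosθ + r)/(d² + r² + 2dr cosθ).
d² + r² + 2dr cosθ = |CA|² = 0.0901218 m²;  d cosθ + r = +0.17091 m.
|ω_lever| = |0.1171·8.74·+0.17091| / 0.0901218 = 1.9409 rad/s.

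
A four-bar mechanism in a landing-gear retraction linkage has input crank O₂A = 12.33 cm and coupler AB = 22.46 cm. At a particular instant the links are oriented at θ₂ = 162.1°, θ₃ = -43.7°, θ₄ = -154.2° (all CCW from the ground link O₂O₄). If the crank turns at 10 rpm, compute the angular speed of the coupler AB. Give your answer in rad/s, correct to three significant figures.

ω₂ = 1.047 rad/s (from 10 rpm).
Differentiating the loop-closure r₂e^{iθ₂}+r₃e^{iθ₃}=r₁+r₄e^{iθ₄} gives r₂ω₂e^{iθ₂}+r₃ω₃e^{iθ₃}=r₄ω₄e^{iθ₄}.
Eliminating the other unknown: ω₃ = r₂ω₂ sin(θ₄−θ₂) / [r₃ sin(θ₃−θ₄)].
Numerator sine = +0.69088; denominator sine = +0.93667.
Result = 0.1233·1.047·(+0.69088) / (0.2246·(+0.93667)) = +0.42403 rad/s; magnitude 0.42403 rad/s.

0.424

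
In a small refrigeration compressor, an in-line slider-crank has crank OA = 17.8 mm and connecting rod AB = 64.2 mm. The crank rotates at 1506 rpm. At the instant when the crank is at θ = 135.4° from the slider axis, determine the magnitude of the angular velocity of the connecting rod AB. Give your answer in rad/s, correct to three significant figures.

31.7

ω = 157.7 rad/s (converted from 1506 rpm).
The rod makes angle φ with the slider axis where L sinφ = r sinθ; differentiating, L cosφ·φ̇ = r ω cosθ.
L cosφ = √(L² − r² sin²θ) = 0.062972 m.
|ω_rod| = r ω |cosθ| / √(L² − r² sin²θ) = 0.0178·157.7·0.71203/0.062972 = 31.741 rad/s.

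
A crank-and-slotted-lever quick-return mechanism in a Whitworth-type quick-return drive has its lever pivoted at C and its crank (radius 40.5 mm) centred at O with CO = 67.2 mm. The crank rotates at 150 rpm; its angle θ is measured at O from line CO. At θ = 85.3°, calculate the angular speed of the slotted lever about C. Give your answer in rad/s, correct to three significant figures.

ω = 15.71 rad/s (from 150 rpm).
Crank pin A relative to C: A = (d + r cosθ, r sinθ); lever angle φ = atan2(r sinθ, d + r cosθ).
Differentiating tanφ: φ̇ = rω(d cosθ + r)/(d² + r² + 2dr cosθ).
d² + r² + 2dr cosθ = |CA|² = 0.0066021 m²;  d cosθ + r = +0.046006 m.
|ω_lever| = |0.0405·15.71·+0.046006| / 0.0066021 = 4.4331 rad/s.

4.43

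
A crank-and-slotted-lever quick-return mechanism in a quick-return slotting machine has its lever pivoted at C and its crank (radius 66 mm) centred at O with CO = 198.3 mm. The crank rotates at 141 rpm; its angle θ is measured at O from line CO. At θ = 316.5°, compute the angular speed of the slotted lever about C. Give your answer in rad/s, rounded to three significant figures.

ω = 14.77 rad/s (from 141 rpm).
Crank pin A relative to C: A = (d + r cosθ, r sinθ); lever angle φ = atan2(r sinθ, d + r cosθ).
Differentiating tanφ: φ̇ = rω(d cosθ + r)/(d² + r² + 2dr cosθ).
d² + r² + 2dr cosθ = |CA|² = 0.062666 m²;  d cosθ + r = +0.20984 m.
|ω_lever| = |0.066·14.77·+0.20984| / 0.062666 = 3.2633 rad/s.

3.26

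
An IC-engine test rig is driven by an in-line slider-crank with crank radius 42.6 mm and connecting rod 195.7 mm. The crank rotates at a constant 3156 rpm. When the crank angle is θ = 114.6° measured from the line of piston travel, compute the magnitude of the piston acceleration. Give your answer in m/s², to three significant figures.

2600

ω = 2π·3156/60 = 330.5 rad/s
x(θ) = r cosθ + √(L² − r² sin²θ); with ω constant, a = ω²·d²x/dθ².
d²x/dθ² = −r cosθ − r²(cos2θ)/√u − r⁴ sin²2θ/(4u^{3/2}),  u = L² − r² sin²θ = 0.0367982 m².
Substituting r = 0.0426 m, L = 0.1957 m, θ = 114.6°: d²x/dθ² = +0.023848 m.
a = ω²·d²x/dθ² = (330.5)²·(+0.023848) = +2604.9 m/s²;  |a| = 2604.9 m/s².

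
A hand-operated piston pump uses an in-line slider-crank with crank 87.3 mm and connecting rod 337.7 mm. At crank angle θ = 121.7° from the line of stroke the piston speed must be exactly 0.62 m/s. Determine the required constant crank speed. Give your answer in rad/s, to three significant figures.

9.70

For an in-line slider-crank, |v_piston| = rω|sinθ|·[1 + r cosθ/√(L² − r² sin²θ)].
With r = 0.0873 m, L = 0.3377 m, θ = 121.7°: the bracketed kinematic factor |dx/dθ| = 0.063933 m.
ω = v/|dx/dθ| = 0.62/0.063933 = 9.6977 rad/s.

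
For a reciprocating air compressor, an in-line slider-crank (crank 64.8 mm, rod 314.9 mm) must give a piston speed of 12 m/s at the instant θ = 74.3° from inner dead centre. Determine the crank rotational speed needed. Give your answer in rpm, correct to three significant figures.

For an in-line slider-crank, |v_piston| = rω|sinθ|·[1 + r cosθ/√(L² − r² sin²θ)].
With r = 0.0648 m, L = 0.3149 m, θ = 74.3°: the bracketed kinematic factor |dx/dθ| = 0.065926 m.
ω = v/|dx/dθ| = 12/0.065926 = 182.02 rad/s.
N = 60ω/(2π) = 1738.2 rpm.

1740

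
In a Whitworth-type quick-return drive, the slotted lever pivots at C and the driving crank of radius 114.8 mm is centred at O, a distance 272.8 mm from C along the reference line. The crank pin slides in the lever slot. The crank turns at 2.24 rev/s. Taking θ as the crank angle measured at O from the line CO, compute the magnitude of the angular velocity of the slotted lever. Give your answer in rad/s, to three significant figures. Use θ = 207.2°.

6.48

ω = 14.07 rad/s (from 2.24 rev/s).
Crank pin A relative to C: A = (d + r cosθ, r sinθ); lever angle φ = atan2(r sinθ, d + r cosθ).
Differentiating tanφ: φ̇ = rω(d cosθ + r)/(d² + r² + 2dr cosθ).
d² + r² + 2dr cosθ = |CA|² = 0.0318904 m²;  d cosθ + r = -0.12783 m.
|ω_lever| = |0.1148·14.07·-0.12783| / 0.0318904 = 6.4767 rad/s.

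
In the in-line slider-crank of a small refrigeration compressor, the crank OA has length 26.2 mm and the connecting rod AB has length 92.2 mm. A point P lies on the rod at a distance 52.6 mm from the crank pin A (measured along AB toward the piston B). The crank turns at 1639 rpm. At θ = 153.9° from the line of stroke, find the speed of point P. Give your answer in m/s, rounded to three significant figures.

ω = 171.6 rad/s.  Crank-pin speed |V_A| = rω = 4.4969 m/s, perpendicular to OA.
Rod angle: sinφ = −(r/L) sinθ ⇒ φ = -7.182°; ω_rod = −rω cosθ/√(L²−r²sin²θ) = +44.146 rad/s.
V_P = V_A + ω_rod × AP, with AP = 0.0526 m along the rod.
Components: V_Px = −rω sinθ − a·ω_rod·sinφ = -1.688 m/s;  V_Py = rω cosθ + a·ω_rod·cosφ = -1.7345 m/s.
|V_P| = √(V_Px² + V_Py²) = 2.4203 m/s.

2.42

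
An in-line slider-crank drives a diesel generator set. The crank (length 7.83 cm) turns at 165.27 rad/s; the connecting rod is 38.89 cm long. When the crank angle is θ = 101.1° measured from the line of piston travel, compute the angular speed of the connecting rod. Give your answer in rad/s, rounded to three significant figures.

6.53

ω = 165.3 rad/s
The rod makes angle φ with the slider axis where L sinφ = r sinθ; differentiating, L cosφ·φ̇ = r ω cosθ.
L cosφ = √(L² − r² sin²θ) = 0.38123 m.
|ω_rod| = r ω |cosθ| / √(L² − r² sin²θ) = 0.0783·165.3·0.19252/0.38123 = 6.535 rad/s.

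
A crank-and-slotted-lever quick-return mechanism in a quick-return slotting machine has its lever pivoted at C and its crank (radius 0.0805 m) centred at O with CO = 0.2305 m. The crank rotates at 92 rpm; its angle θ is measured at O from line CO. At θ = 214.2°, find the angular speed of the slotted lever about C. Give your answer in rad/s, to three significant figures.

ω = 9.634 rad/s (from 92 rpm).
Crank pin A relative to C: A = (d + r cosθ, r sinθ); lever angle φ = atan2(r sinθ, d + r cosθ).
Differentiating tanφ: φ̇ = rω(d cosθ + r)/(d² + r² + 2dr cosθ).
d² + r² + 2dr cosθ = |CA|² = 0.0289171 m²;  d cosθ + r = -0.11014 m.
|ω_lever| = |0.0805·9.634·-0.11014| / 0.0289171 = 2.954 rad/s.

2.95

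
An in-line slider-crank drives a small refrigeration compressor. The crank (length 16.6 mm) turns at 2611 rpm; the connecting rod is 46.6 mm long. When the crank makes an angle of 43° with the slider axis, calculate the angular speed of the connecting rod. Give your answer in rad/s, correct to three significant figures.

ω = 273.4 rad/s (converted from 2611 rpm).
The rod makes angle φ with the slider axis where L sinφ = r sinθ; differentiating, L cosφ·φ̇ = r ω cosθ.
L cosφ = √(L² − r² sin²θ) = 0.045204 m.
|ω_rod| = r ω |cosθ| / √(L² − r² sin²θ) = 0.0166·273.4·0.73135/0.045204 = 73.434 rad/s.

73.4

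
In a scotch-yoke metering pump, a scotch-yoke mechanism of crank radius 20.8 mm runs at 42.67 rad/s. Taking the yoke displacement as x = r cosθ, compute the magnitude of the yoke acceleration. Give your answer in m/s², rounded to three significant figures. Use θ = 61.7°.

18.0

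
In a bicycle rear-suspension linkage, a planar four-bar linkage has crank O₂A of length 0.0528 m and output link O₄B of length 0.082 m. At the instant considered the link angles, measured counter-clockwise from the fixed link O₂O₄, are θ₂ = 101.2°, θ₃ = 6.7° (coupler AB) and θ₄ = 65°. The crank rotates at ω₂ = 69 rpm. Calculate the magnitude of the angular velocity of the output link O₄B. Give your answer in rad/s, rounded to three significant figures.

ω₂ = 7.226 rad/s (from 69 rpm).
Differentiating the loop-closure r₂e^{iθ₂}+r₃e^{iθ₃}=r₁+r₄e^{iθ₄} gives r₂ω₂e^{iθ₂}+r₃ω₃e^{iθ₃}=r₄ω₄e^{iθ₄}.
Eliminating the other unknown: ω₄ = r₂ω₂ sin(θ₂−θ₃) / [r₄ sin(θ₄−θ₃)].
Numerator sine = +0.99692; denominator sine = +0.85081.
Result = 0.0528·7.226·(+0.99692) / (0.082·(+0.85081)) = +5.4516 rad/s; magnitude 5.4516 rad/s.

5.45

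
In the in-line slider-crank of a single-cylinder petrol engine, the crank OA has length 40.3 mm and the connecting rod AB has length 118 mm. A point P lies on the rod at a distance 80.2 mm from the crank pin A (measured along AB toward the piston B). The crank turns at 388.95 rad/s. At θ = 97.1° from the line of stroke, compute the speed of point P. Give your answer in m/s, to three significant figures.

15.1

ω = 388.9 rad/s.  Crank-pin speed |V_A| = rω = 15.675 m/s, perpendicular to OA.
Rod angle: sinφ = −(r/L) sinθ ⇒ φ = -19.810°; ω_rod = −rω cosθ/√(L²−r²sin²θ) = +17.452 rad/s.
V_P = V_A + ω_rod × AP, with AP = 0.0802 m along the rod.
Components: V_Px = −rω sinθ − a·ω_rod·sinφ = -15.08 m/s;  V_Py = rω cosθ + a·ω_rod·cosφ = -0.62063 m/s.
|V_P| = √(V_Px² + V_Py²) = 15.093 m/s.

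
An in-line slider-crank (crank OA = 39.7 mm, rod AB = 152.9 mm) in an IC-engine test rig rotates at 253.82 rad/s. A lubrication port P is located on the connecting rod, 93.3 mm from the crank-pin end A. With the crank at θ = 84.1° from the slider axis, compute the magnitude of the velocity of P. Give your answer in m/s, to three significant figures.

ω = 253.8 rad/s.  Crank-pin speed |V_A| = rω = 10.077 m/s, perpendicular to OA.
Rod angle: sinφ = −(r/L) sinθ ⇒ φ = -14.968°; ω_rod = −rω cosθ/√(L²−r²sin²θ) = -7.0123 rad/s.
V_P = V_A + ω_rod × AP, with AP = 0.0933 m along the rod.
Components: V_Px = −rω sinθ − a·ω_rod·sinφ = -10.192 m/s;  V_Py = rω cosθ + a·ω_rod·cosφ = +0.40375 m/s.
|V_P| = √(V_Px² + V_Py²) = 10.2 m/s.

10.2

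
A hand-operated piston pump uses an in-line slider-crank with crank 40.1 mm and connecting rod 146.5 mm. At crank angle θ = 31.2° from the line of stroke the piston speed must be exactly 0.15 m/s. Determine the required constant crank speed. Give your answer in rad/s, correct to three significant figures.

For an in-line slider-crank, |v_piston| = rω|sinθ|·[1 + r cosθ/√(L² − r² sin²θ)].
With r = 0.0401 m, L = 0.1465 m, θ = 31.2°: the bracketed kinematic factor |dx/dθ| = 0.025686 m.
ω = v/|dx/dθ| = 0.15/0.025686 = 5.8397 rad/s.

5.84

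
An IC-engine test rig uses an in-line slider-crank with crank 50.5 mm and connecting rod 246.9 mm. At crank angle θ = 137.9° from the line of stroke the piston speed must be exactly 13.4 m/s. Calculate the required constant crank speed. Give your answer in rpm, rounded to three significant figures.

For an in-line slider-crank, |v_piston| = rω|sinθ|·[1 + r cosθ/√(L² − r² sin²θ)].
With r = 0.0505 m, L = 0.2469 m, θ = 137.9°: the bracketed kinematic factor |dx/dθ| = 0.028669 m.
ω = v/|dx/dθ| = 13.4/0.028669 = 467.4 rad/s.
N = 60ω/(2π) = 4463.3 rpm.

4460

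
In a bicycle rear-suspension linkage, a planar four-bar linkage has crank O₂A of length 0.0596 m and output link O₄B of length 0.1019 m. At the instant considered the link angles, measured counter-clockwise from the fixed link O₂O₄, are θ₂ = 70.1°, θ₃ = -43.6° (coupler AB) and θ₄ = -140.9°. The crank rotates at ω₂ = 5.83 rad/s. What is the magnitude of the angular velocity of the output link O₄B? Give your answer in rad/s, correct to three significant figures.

3.15

ω₂ = 5.83 rad/s
Differentiating the loop-closure r₂e^{iθ₂}+r₃e^{iθ₃}=r₁+r₄e^{iθ₄} gives r₂ω₂e^{iθ₂}+r₃ω₃e^{iθ₃}=r₄ω₄e^{iθ₄}.
Eliminating the other unknown: ω₄ = r₂ω₂ sin(θ₂−θ₃) / [r₄ sin(θ₄−θ₃)].
Numerator sine = +0.91566; denominator sine = -0.99189.
Result = 0.0596·5.83·(+0.91566) / (0.1019·(-0.99189)) = -3.1478 rad/s; magnitude 3.1478 rad/s.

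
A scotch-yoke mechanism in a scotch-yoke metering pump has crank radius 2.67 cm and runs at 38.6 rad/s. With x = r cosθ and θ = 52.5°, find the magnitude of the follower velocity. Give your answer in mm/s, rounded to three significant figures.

818

ω = 38.6 rad/s
x = r cosθ ⇒ ẋ = −rω sinθ.
|v| = rω|sinθ| = 0.0267·38.6·|sin 52.5°| = 0.81765 m/s = 817.65 mm/s.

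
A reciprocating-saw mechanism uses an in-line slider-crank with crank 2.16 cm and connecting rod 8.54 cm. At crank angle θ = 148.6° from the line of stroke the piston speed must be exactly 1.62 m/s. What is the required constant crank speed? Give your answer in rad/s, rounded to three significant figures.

For an in-line slider-crank, |v_piston| = rω|sinθ|·[1 + r cosθ/√(L² − r² sin²θ)].
With r = 0.0216 m, L = 0.0854 m, θ = 148.6°: the bracketed kinematic factor |dx/dθ| = 0.0088029 m.
ω = v/|dx/dθ| = 1.62/0.0088029 = 184.03 rad/s.

184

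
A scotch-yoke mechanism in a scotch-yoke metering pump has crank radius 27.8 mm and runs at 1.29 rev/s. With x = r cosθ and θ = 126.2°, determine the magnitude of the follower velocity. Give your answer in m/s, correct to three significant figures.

ω = 8.105 rad/s (from 1.29 rev/s).
x = r cosθ ⇒ ẋ = −rω sinθ.
|v| = rω|sinθ| = 0.0278·8.105·|sin 126.2°| = 0.18183 m/s.

0.182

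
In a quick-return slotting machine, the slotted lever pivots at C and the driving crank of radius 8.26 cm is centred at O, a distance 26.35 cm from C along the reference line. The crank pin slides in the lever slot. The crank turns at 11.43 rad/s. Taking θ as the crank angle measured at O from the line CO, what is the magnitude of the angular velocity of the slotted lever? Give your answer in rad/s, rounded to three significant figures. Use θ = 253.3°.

0.102

ω = 11.43 rad/s
Crank pin A relative to C: A = (d + r cosθ, r sinθ); lever angle φ = atan2(r sinθ, d + r cosθ).
Differentiating tanφ: φ̇ = rω(d cosθ + r)/(d² + r² + 2dr cosθ).
d² + r² + 2dr cosθ = |CA|² = 0.0637461 m²;  d cosθ + r = +0.0068805 m.
|ω_lever| = |0.0826·11.43·+0.0068805| / 0.0637461 = 0.1019 rad/s.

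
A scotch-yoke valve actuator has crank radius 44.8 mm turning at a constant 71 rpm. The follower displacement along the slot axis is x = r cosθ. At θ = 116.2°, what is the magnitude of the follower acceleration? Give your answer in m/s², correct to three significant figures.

1.09

ω = 7.435 rad/s (from 71 rpm).
x = r cosθ ⇒ ẍ = −rω² cosθ (ω constant).
|a| = rω²|cosθ| = 0.0448·(7.435)²·|cos 116.2°| = 1.0934 m/s².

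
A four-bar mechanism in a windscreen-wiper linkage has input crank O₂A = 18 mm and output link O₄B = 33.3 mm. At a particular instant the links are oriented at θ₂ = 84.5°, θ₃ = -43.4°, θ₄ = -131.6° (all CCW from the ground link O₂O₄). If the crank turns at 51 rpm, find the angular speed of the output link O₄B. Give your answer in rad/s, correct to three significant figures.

2.28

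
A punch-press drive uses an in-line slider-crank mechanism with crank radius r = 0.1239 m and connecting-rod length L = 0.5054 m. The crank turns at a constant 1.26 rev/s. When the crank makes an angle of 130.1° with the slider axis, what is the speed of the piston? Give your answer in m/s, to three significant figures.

ω = 2π·1.26 = 7.917 rad/s
For an in-line slider-crank, x = r cosθ + √(L² − r² sin²θ), so v = −rω sinθ·[1 + r cosθ/√(L² − r² sin²θ)].
With r = 0.1239 m, L = 0.5054 m, θ = 130.1°: √(L² − r² sin²θ) = 0.49643 m.
v = −0.1239·7.917·0.76492·[1 + 0.1239·-0.64412/0.49643] = -0.62969 m/s.
|v| = 0.62969 m/s.

0.630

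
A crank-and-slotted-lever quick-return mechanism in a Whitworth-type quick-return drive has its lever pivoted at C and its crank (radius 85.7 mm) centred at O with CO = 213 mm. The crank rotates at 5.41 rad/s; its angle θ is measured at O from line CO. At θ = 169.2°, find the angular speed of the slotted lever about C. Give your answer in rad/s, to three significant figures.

3.40

ω = 5.41 rad/s
Crank pin A relative to C: A = (d + r cosθ, r sinθ); lever angle φ = atan2(r sinθ, d + r cosθ).
Differentiating tanφ: φ̇ = rω(d cosθ + r)/(d² + r² + 2dr cosθ).
d² + r² + 2dr cosθ = |CA|² = 0.016852 m²;  d cosθ + r = -0.12353 m.
|ω_lever| = |0.0857·5.41·-0.12353| / 0.016852 = 3.3985 rad/s.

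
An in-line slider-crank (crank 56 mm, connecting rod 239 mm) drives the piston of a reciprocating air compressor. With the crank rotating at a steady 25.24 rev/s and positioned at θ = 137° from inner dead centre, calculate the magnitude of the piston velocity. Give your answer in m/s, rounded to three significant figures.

5.01

ω = 2π·25.2 = 158.6 rad/s
For an in-line slider-crank, x = r cosθ + √(L² − r² sin²θ), so v = −rω sinθ·[1 + r cosθ/√(L² − r² sin²θ)].
With r = 0.056 m, L = 0.239 m, θ = 137°: √(L² − r² sin²θ) = 0.23593 m.
v = −0.056·158.6·0.68200·[1 + 0.056·-0.73135/0.23593] = -5.0053 m/s.
|v| = 5.0053 m/s.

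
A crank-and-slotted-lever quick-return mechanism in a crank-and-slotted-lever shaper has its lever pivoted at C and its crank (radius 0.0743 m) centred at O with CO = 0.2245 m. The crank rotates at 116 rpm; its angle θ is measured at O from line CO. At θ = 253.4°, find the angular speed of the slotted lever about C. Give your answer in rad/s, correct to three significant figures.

ω = 12.15 rad/s (from 116 rpm).
Crank pin A relative to C: A = (d + r cosθ, r sinθ); lever angle φ = atan2(r sinθ, d + r cosθ).
Differentiating tanφ: φ̇ = rω(d cosθ + r)/(d² + r² + 2dr cosθ).
d² + r² + 2dr cosθ = |CA|² = 0.04639 m²;  d cosθ + r = +0.010163 m.
|ω_lever| = |0.0743·12.15·+0.010163| / 0.04639 = 0.19773 rad/s.

0.198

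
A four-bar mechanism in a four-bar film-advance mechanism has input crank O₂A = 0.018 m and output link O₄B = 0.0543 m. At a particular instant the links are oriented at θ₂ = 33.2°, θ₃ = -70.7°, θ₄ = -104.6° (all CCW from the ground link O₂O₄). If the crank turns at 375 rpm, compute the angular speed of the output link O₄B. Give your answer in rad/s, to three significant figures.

22.7

ω₂ = 39.27 rad/s (from 375 rpm).
Differentiating the loop-closure r₂e^{iθ₂}+r₃e^{iθ₃}=r₁+r₄e^{iθ₄} gives r₂ω₂e^{iθ₂}+r₃ω₃e^{iθ₃}=r₄ω₄e^{iθ₄}.
Eliminating the other unknown: ω₄ = r₂ω₂ sin(θ₂−θ₃) / [r₄ sin(θ₄−θ₃)].
Numerator sine = +0.97072; denominator sine = -0.55775.
Result = 0.018·39.27·(+0.97072) / (0.0543·(-0.55775)) = -22.656 rad/s; magnitude 22.656 rad/s.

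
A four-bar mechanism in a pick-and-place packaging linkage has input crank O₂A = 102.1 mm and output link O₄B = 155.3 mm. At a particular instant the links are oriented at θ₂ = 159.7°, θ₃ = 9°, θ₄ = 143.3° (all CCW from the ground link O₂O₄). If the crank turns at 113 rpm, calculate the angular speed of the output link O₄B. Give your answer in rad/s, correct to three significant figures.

5.32

ω₂ = 11.83 rad/s (from 113 rpm).
Differentiating the loop-closure r₂e^{iθ₂}+r₃e^{iθ₃}=r₁+r₄e^{iθ₄} gives r₂ω₂e^{iθ₂}+r₃ω₃e^{iθ₃}=r₄ω₄e^{iθ₄}.
Eliminating the other unknown: ω₄ = r₂ω₂ sin(θ₂−θ₃) / [r₄ sin(θ₄−θ₃)].
Numerator sine = +0.48938; denominator sine = +0.71569.
Result = 0.1021·11.83·(+0.48938) / (0.1553·(+0.71569)) = +5.3197 rad/s; magnitude 5.3197 rad/s.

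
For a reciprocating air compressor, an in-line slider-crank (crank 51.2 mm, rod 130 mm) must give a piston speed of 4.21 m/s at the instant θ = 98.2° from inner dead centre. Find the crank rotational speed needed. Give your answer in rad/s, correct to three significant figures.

88.5

For an in-line slider-crank, |v_piston| = rω|sinθ|·[1 + r cosθ/√(L² − r² sin²θ)].
With r = 0.0512 m, L = 0.13 m, θ = 98.2°: the bracketed kinematic factor |dx/dθ| = 0.047585 m.
ω = v/|dx/dθ| = 4.21/0.047585 = 88.473 rad/s.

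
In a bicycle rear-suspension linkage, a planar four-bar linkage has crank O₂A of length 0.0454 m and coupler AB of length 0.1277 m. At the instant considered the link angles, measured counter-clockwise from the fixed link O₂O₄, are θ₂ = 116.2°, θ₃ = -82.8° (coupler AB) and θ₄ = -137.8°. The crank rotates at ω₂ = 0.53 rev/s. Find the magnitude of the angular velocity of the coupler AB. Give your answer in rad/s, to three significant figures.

1.39

ω₂ = 3.33 rad/s (from 0.53 rev/s).
Differentiating the loop-closure r₂e^{iθ₂}+r₃e^{iθ₃}=r₁+r₄e^{iθ₄} gives r₂ω₂e^{iθ₂}+r₃ω₃e^{iθ₃}=r₄ω₄e^{iθ₄}.
Eliminating the other unknown: ω₃ = r₂ω₂ sin(θ₄−θ₂) / [r₃ sin(θ₃−θ₄)].
Numerator sine = +0.96126; denominator sine = +0.81915.
Result = 0.0454·3.33·(+0.96126) / (0.1277·(+0.81915)) = +1.3893 rad/s; magnitude 1.3893 rad/s.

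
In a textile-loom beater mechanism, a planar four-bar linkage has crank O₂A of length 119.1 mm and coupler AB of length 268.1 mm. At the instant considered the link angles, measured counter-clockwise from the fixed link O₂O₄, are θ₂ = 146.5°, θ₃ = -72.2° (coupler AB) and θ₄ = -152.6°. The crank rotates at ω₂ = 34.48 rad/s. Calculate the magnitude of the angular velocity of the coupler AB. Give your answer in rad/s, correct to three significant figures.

13.6

ω₂ = 34.48 rad/s
Differentiating the loop-closure r₂e^{iθ₂}+r₃e^{iθ₃}=r₁+r₄e^{iθ₄} gives r₂ω₂e^{iθ₂}+r₃ω₃e^{iθ₃}=r₄ω₄e^{iθ₄}.
Eliminating the other unknown: ω₃ = r₂ω₂ sin(θ₄−θ₂) / [r₃ sin(θ₃−θ₄)].
Numerator sine = +0.87377; denominator sine = +0.98600.
Result = 0.1191·34.48·(+0.87377) / (0.2681·(+0.98600)) = +13.574 rad/s; magnitude 13.574 rad/s.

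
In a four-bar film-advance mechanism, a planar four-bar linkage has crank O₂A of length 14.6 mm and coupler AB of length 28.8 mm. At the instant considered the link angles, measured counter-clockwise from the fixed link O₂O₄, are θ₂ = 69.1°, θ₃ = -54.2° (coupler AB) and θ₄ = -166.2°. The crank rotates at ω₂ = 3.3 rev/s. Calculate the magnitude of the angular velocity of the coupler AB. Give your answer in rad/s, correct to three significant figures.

ω₂ = 20.73 rad/s (from 3.3 rev/s).
Differentiating the loop-closure r₂e^{iθ₂}+r₃e^{iθ₃}=r₁+r₄e^{iθ₄} gives r₂ω₂e^{iθ₂}+r₃ω₃e^{iθ₃}=r₄ω₄e^{iθ₄}.
Eliminating the other unknown: ω₃ = r₂ω₂ sin(θ₄−θ₂) / [r₃ sin(θ₃−θ₄)].
Numerator sine = +0.82214; denominator sine = +0.92718.
Result = 0.0146·20.73·(+0.82214) / (0.0288·(+0.92718)) = +9.3204 rad/s; magnitude 9.3204 rad/s.

9.32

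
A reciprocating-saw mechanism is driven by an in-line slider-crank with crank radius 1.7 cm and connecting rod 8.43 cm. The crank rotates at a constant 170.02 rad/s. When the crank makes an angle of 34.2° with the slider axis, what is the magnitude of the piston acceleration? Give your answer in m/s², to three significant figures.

444

ω = 170 rad/s
x(θ) = r cosθ + √(L² − r² sin²θ); with ω constant, a = ω²·d²x/dθ².
d²x/dθ² = −r cosθ − r²(cos2θ)/√u − r⁴ sin²2θ/(4u^{3/2}),  u = L² − r² sin²θ = 0.00701518 m².
Substituting r = 0.017 m, L = 0.0843 m, θ = 34.2°: d²x/dθ² = -0.015361 m.
a = ω²·d²x/dθ² = (170)²·(-0.015361) = -444.05 m/s²;  |a| = 444.05 m/s².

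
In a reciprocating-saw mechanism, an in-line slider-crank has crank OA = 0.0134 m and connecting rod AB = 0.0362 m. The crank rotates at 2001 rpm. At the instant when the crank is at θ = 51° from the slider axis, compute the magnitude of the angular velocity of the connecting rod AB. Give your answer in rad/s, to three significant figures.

51.0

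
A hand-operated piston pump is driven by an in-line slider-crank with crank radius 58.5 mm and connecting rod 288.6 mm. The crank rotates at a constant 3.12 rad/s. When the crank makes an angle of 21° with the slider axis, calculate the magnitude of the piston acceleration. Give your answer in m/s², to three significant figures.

0.618

ω = 3.12 rad/s
x(θ) = r cosθ + √(L² − r² sin²θ); with ω constant, a = ω²·d²x/dθ².
d²x/dθ² = −r cosθ − r²(cos2θ)/√u − r⁴ sin²2θ/(4u^{3/2}),  u = L² − r² sin²θ = 0.0828504 m².
Substituting r = 0.0585 m, L = 0.2886 m, θ = 21°: d²x/dθ² = -0.063505 m.
a = ω²·d²x/dθ² = (3.12)²·(-0.063505) = -0.61818 m/s²;  |a| = 0.61818 m/s².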